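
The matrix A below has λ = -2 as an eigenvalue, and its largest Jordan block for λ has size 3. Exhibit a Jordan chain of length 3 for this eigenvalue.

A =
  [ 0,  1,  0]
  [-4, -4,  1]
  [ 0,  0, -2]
A Jordan chain for λ = -2 of length 3:
v_1 = (1, -2, 0)ᵀ
v_2 = (0, 1, 0)ᵀ
v_3 = (0, 0, 1)ᵀ

Let N = A − (-2)·I. We want v_3 with N^3 v_3 = 0 but N^2 v_3 ≠ 0; then v_{j-1} := N · v_j for j = 3, …, 2.

Pick v_3 = (0, 0, 1)ᵀ.
Then v_2 = N · v_3 = (0, 1, 0)ᵀ.
Then v_1 = N · v_2 = (1, -2, 0)ᵀ.

Sanity check: (A − (-2)·I) v_1 = (0, 0, 0)ᵀ = 0. ✓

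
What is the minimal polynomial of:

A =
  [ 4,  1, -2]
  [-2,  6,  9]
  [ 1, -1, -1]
x^3 - 9*x^2 + 27*x - 27

The characteristic polynomial is χ_A(x) = (x - 3)^3, so the eigenvalues are known. The minimal polynomial is
  m_A(x) = Π_λ (x − λ)^{k_λ}
where k_λ is the size of the *largest* Jordan block for λ (equivalently, the smallest k with (A − λI)^k v = 0 for every generalised eigenvector v of λ).

  λ = 3: largest Jordan block has size 3, contributing (x − 3)^3

So m_A(x) = (x - 3)^3 = x^3 - 9*x^2 + 27*x - 27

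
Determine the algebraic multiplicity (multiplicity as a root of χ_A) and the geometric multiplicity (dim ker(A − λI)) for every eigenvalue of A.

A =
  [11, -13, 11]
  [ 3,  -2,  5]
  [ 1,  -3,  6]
λ = 5: alg = 3, geom = 1

Step 1 — factor the characteristic polynomial to read off the algebraic multiplicities:
  χ_A(x) = (x - 5)^3

Step 2 — compute geometric multiplicities via the rank-nullity identity g(λ) = n − rank(A − λI):
  rank(A − (5)·I) = 2, so dim ker(A − (5)·I) = n − 2 = 1

Summary:
  λ = 5: algebraic multiplicity = 3, geometric multiplicity = 1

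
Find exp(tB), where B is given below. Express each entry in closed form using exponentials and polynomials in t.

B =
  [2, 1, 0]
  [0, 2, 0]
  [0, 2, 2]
e^{tB} =
  [exp(2*t), t*exp(2*t), 0]
  [0, exp(2*t), 0]
  [0, 2*t*exp(2*t), exp(2*t)]

Strategy: write B = P · J · P⁻¹ where J is a Jordan canonical form, so e^{tB} = P · e^{tJ} · P⁻¹, and e^{tJ} can be computed block-by-block.

B has Jordan form
J =
  [2, 1, 0]
  [0, 2, 0]
  [0, 0, 2]
(up to reordering of blocks).

Per-block formulas:
  For a 2×2 Jordan block J_2(2): exp(t · J_2(2)) = e^(2t)·(I + t·N), where N is the 2×2 nilpotent shift.
  For a 1×1 block at λ = 2: exp(t · [2]) = [e^(2t)].

After assembling e^{tJ} and conjugating by P, we get:

e^{tB} =
  [exp(2*t), t*exp(2*t), 0]
  [0, exp(2*t), 0]
  [0, 2*t*exp(2*t), exp(2*t)]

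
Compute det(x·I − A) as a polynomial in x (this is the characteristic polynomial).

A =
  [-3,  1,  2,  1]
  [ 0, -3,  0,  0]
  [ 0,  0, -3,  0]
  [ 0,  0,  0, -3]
x^4 + 12*x^3 + 54*x^2 + 108*x + 81

Expanding det(x·I − A) (e.g. by cofactor expansion or by noting that A is similar to its Jordan form J, which has the same characteristic polynomial as A) gives
  χ_A(x) = x^4 + 12*x^3 + 54*x^2 + 108*x + 81
which factors as (x + 3)^4. The eigenvalues (with algebraic multiplicities) are λ = -3 with multiplicity 4.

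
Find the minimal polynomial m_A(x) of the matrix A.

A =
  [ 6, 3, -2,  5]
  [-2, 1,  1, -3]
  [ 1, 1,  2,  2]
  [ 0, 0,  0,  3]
x^3 - 9*x^2 + 27*x - 27

The characteristic polynomial is χ_A(x) = (x - 3)^4, so the eigenvalues are known. The minimal polynomial is
  m_A(x) = Π_λ (x − λ)^{k_λ}
where k_λ is the size of the *largest* Jordan block for λ (equivalently, the smallest k with (A − λI)^k v = 0 for every generalised eigenvector v of λ).

  λ = 3: largest Jordan block has size 3, contributing (x − 3)^3

So m_A(x) = (x - 3)^3 = x^3 - 9*x^2 + 27*x - 27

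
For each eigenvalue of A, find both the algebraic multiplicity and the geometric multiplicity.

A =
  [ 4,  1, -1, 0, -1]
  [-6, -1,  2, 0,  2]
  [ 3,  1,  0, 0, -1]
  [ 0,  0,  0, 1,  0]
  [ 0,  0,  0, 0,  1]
λ = 1: alg = 5, geom = 4

Step 1 — factor the characteristic polynomial to read off the algebraic multiplicities:
  χ_A(x) = (x - 1)^5

Step 2 — compute geometric multiplicities via the rank-nullity identity g(λ) = n − rank(A − λI):
  rank(A − (1)·I) = 1, so dim ker(A − (1)·I) = n − 1 = 4

Summary:
  λ = 1: algebraic multiplicity = 5, geometric multiplicity = 4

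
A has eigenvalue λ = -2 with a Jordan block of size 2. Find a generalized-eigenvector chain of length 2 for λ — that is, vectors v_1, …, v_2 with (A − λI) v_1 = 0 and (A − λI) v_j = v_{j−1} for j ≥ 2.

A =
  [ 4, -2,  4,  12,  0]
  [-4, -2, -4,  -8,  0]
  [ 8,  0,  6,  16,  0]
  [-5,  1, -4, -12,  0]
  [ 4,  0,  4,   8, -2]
A Jordan chain for λ = -2 of length 2:
v_1 = (-2, 0, 0, 1, 0)ᵀ
v_2 = (0, 1, 0, 0, 0)ᵀ

Let N = A − (-2)·I. We want v_2 with N^2 v_2 = 0 but N^1 v_2 ≠ 0; then v_{j-1} := N · v_j for j = 2, …, 2.

Pick v_2 = (0, 1, 0, 0, 0)ᵀ.
Then v_1 = N · v_2 = (-2, 0, 0, 1, 0)ᵀ.

Sanity check: (A − (-2)·I) v_1 = (0, 0, 0, 0, 0)ᵀ = 0. ✓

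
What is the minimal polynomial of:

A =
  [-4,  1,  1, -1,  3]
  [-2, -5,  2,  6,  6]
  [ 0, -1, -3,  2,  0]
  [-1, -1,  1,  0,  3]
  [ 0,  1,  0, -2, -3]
x^2 + 6*x + 9

The characteristic polynomial is χ_A(x) = (x + 3)^5, so the eigenvalues are known. The minimal polynomial is
  m_A(x) = Π_λ (x − λ)^{k_λ}
where k_λ is the size of the *largest* Jordan block for λ (equivalently, the smallest k with (A − λI)^k v = 0 for every generalised eigenvector v of λ).

  λ = -3: largest Jordan block has size 2, contributing (x + 3)^2

So m_A(x) = (x + 3)^2 = x^2 + 6*x + 9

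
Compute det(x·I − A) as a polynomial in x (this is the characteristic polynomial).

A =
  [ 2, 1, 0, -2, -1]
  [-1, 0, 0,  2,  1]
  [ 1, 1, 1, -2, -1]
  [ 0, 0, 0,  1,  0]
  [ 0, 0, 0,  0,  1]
x^5 - 5*x^4 + 10*x^3 - 10*x^2 + 5*x - 1

Expanding det(x·I − A) (e.g. by cofactor expansion or by noting that A is similar to its Jordan form J, which has the same characteristic polynomial as A) gives
  χ_A(x) = x^5 - 5*x^4 + 10*x^3 - 10*x^2 + 5*x - 1
which factors as (x - 1)^5. The eigenvalues (with algebraic multiplicities) are λ = 1 with multiplicity 5.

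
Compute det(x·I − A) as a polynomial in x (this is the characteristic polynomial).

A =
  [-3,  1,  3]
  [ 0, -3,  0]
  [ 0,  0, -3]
x^3 + 9*x^2 + 27*x + 27

Expanding det(x·I − A) (e.g. by cofactor expansion or by noting that A is similar to its Jordan form J, which has the same characteristic polynomial as A) gives
  χ_A(x) = x^3 + 9*x^2 + 27*x + 27
which factors as (x + 3)^3. The eigenvalues (with algebraic multiplicities) are λ = -3 with multiplicity 3.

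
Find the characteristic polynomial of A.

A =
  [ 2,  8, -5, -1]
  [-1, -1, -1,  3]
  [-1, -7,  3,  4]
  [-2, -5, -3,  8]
x^4 - 12*x^3 + 54*x^2 - 108*x + 81

Expanding det(x·I − A) (e.g. by cofactor expansion or by noting that A is similar to its Jordan form J, which has the same characteristic polynomial as A) gives
  χ_A(x) = x^4 - 12*x^3 + 54*x^2 - 108*x + 81
which factors as (x - 3)^4. The eigenvalues (with algebraic multiplicities) are λ = 3 with multiplicity 4.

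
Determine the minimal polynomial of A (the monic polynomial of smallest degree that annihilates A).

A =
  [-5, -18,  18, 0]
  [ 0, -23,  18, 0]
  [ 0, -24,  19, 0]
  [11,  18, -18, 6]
x^3 - 2*x^2 - 29*x + 30

The characteristic polynomial is χ_A(x) = (x - 6)*(x - 1)*(x + 5)^2, so the eigenvalues are known. The minimal polynomial is
  m_A(x) = Π_λ (x − λ)^{k_λ}
where k_λ is the size of the *largest* Jordan block for λ (equivalently, the smallest k with (A − λI)^k v = 0 for every generalised eigenvector v of λ).

  λ = -5: largest Jordan block has size 1, contributing (x + 5)
  λ = 1: largest Jordan block has size 1, contributing (x − 1)
  λ = 6: largest Jordan block has size 1, contributing (x − 6)

So m_A(x) = (x - 6)*(x - 1)*(x + 5) = x^3 - 2*x^2 - 29*x + 30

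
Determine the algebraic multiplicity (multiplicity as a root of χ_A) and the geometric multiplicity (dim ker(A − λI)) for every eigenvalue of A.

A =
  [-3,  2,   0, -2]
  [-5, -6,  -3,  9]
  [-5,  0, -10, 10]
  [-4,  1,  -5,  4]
λ = -5: alg = 3, geom = 1; λ = 0: alg = 1, geom = 1

Step 1 — factor the characteristic polynomial to read off the algebraic multiplicities:
  χ_A(x) = x*(x + 5)^3

Step 2 — compute geometric multiplicities via the rank-nullity identity g(λ) = n − rank(A − λI):
  rank(A − (-5)·I) = 3, so dim ker(A − (-5)·I) = n − 3 = 1
  rank(A − (0)·I) = 3, so dim ker(A − (0)·I) = n − 3 = 1

Summary:
  λ = -5: algebraic multiplicity = 3, geometric multiplicity = 1
  λ = 0: algebraic multiplicity = 1, geometric multiplicity = 1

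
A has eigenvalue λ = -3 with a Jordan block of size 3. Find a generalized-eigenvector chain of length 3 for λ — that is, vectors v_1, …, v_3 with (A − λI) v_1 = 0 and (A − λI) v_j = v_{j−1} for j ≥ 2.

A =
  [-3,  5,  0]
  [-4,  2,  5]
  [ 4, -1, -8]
A Jordan chain for λ = -3 of length 3:
v_1 = (-20, 0, -16)ᵀ
v_2 = (0, -4, 4)ᵀ
v_3 = (1, 0, 0)ᵀ

Let N = A − (-3)·I. We want v_3 with N^3 v_3 = 0 but N^2 v_3 ≠ 0; then v_{j-1} := N · v_j for j = 3, …, 2.

Pick v_3 = (1, 0, 0)ᵀ.
Then v_2 = N · v_3 = (0, -4, 4)ᵀ.
Then v_1 = N · v_2 = (-20, 0, -16)ᵀ.

Sanity check: (A − (-3)·I) v_1 = (0, 0, 0)ᵀ = 0. ✓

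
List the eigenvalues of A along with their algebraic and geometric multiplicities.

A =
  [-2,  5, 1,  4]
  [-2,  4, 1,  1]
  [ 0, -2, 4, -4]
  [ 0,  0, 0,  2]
λ = 2: alg = 4, geom = 2

Step 1 — factor the characteristic polynomial to read off the algebraic multiplicities:
  χ_A(x) = (x - 2)^4

Step 2 — compute geometric multiplicities via the rank-nullity identity g(λ) = n − rank(A − λI):
  rank(A − (2)·I) = 2, so dim ker(A − (2)·I) = n − 2 = 2

Summary:
  λ = 2: algebraic multiplicity = 4, geometric multiplicity = 2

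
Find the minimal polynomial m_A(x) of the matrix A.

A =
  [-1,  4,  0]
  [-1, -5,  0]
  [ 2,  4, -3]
x^2 + 6*x + 9

The characteristic polynomial is χ_A(x) = (x + 3)^3, so the eigenvalues are known. The minimal polynomial is
  m_A(x) = Π_λ (x − λ)^{k_λ}
where k_λ is the size of the *largest* Jordan block for λ (equivalently, the smallest k with (A − λI)^k v = 0 for every generalised eigenvector v of λ).

  λ = -3: largest Jordan block has size 2, contributing (x + 3)^2

So m_A(x) = (x + 3)^2 = x^2 + 6*x + 9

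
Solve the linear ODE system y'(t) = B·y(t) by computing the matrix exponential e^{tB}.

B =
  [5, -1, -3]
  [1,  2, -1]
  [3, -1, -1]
e^{tB} =
  [-t^2*exp(2*t)/2 + 3*t*exp(2*t) + exp(2*t), -t*exp(2*t), t^2*exp(2*t)/2 - 3*t*exp(2*t)]
  [t*exp(2*t), exp(2*t), -t*exp(2*t)]
  [-t^2*exp(2*t)/2 + 3*t*exp(2*t), -t*exp(2*t), t^2*exp(2*t)/2 - 3*t*exp(2*t) + exp(2*t)]

Strategy: write B = P · J · P⁻¹ where J is a Jordan canonical form, so e^{tB} = P · e^{tJ} · P⁻¹, and e^{tJ} can be computed block-by-block.

B has Jordan form
J =
  [2, 1, 0]
  [0, 2, 1]
  [0, 0, 2]
(up to reordering of blocks).

Per-block formulas:
  For a 3×3 Jordan block J_3(2): exp(t · J_3(2)) = e^(2t)·(I + t·N + (t^2/2)·N^2), where N is the 3×3 nilpotent shift.

After assembling e^{tJ} and conjugating by P, we get:

e^{tB} =
  [-t^2*exp(2*t)/2 + 3*t*exp(2*t) + exp(2*t), -t*exp(2*t), t^2*exp(2*t)/2 - 3*t*exp(2*t)]
  [t*exp(2*t), exp(2*t), -t*exp(2*t)]
  [-t^2*exp(2*t)/2 + 3*t*exp(2*t), -t*exp(2*t), t^2*exp(2*t)/2 - 3*t*exp(2*t) + exp(2*t)]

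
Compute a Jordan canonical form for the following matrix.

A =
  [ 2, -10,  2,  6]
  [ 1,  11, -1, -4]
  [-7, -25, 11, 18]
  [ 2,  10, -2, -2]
J_1(4) ⊕ J_2(6) ⊕ J_1(6)

The characteristic polynomial is
  det(x·I − A) = x^4 - 22*x^3 + 180*x^2 - 648*x + 864 = (x - 6)^3*(x - 4)

Eigenvalues and multiplicities (the geometric multiplicity of λ is n − rank(A − λI), which equals the number of Jordan blocks for λ):
  λ = 4: algebraic multiplicity = 1, geometric multiplicity = 1
  λ = 6: algebraic multiplicity = 3, geometric multiplicity = 2

Determining the block sizes for each eigenvalue:
  λ = 4: one block (gm = 1), so the single block has size am = 1 → block sizes [1]
  λ = 6: 2 blocks summing to 3 forces exactly one block of size 2 and the rest size 1 → block sizes [2, 1]

Assembling the blocks gives a Jordan form
J =
  [4, 0, 0, 0]
  [0, 6, 1, 0]
  [0, 0, 6, 0]
  [0, 0, 0, 6]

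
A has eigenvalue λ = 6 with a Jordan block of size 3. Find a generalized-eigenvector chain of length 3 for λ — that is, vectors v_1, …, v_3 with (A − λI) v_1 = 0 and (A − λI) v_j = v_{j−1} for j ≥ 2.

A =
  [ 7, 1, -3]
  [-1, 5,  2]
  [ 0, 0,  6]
A Jordan chain for λ = 6 of length 3:
v_1 = (-1, 1, 0)ᵀ
v_2 = (-3, 2, 0)ᵀ
v_3 = (0, 0, 1)ᵀ

Let N = A − (6)·I. We want v_3 with N^3 v_3 = 0 but N^2 v_3 ≠ 0; then v_{j-1} := N · v_j for j = 3, …, 2.

Pick v_3 = (0, 0, 1)ᵀ.
Then v_2 = N · v_3 = (-3, 2, 0)ᵀ.
Then v_1 = N · v_2 = (-1, 1, 0)ᵀ.

Sanity check: (A − (6)·I) v_1 = (0, 0, 0)ᵀ = 0. ✓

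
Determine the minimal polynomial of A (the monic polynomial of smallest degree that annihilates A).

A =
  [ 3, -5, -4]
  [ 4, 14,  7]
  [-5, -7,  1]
x^3 - 18*x^2 + 108*x - 216

The characteristic polynomial is χ_A(x) = (x - 6)^3, so the eigenvalues are known. The minimal polynomial is
  m_A(x) = Π_λ (x − λ)^{k_λ}
where k_λ is the size of the *largest* Jordan block for λ (equivalently, the smallest k with (A − λI)^k v = 0 for every generalised eigenvector v of λ).

  λ = 6: largest Jordan block has size 3, contributing (x − 6)^3

So m_A(x) = (x - 6)^3 = x^3 - 18*x^2 + 108*x - 216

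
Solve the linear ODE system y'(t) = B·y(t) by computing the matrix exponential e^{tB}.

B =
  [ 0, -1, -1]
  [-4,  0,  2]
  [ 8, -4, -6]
e^{tB} =
  [2*t*exp(-2*t) + exp(-2*t), -t*exp(-2*t), -t*exp(-2*t)]
  [-4*t*exp(-2*t), 2*t*exp(-2*t) + exp(-2*t), 2*t*exp(-2*t)]
  [8*t*exp(-2*t), -4*t*exp(-2*t), -4*t*exp(-2*t) + exp(-2*t)]

Strategy: write B = P · J · P⁻¹ where J is a Jordan canonical form, so e^{tB} = P · e^{tJ} · P⁻¹, and e^{tJ} can be computed block-by-block.

B has Jordan form
J =
  [-2,  1,  0]
  [ 0, -2,  0]
  [ 0,  0, -2]
(up to reordering of blocks).

Per-block formulas:
  For a 1×1 block at λ = -2: exp(t · [-2]) = [e^(-2t)].
  For a 2×2 Jordan block J_2(-2): exp(t · J_2(-2)) = e^(-2t)·(I + t·N), where N is the 2×2 nilpotent shift.

After assembling e^{tJ} and conjugating by P, we get:

e^{tB} =
  [2*t*exp(-2*t) + exp(-2*t), -t*exp(-2*t), -t*exp(-2*t)]
  [-4*t*exp(-2*t), 2*t*exp(-2*t) + exp(-2*t), 2*t*exp(-2*t)]
  [8*t*exp(-2*t), -4*t*exp(-2*t), -4*t*exp(-2*t) + exp(-2*t)]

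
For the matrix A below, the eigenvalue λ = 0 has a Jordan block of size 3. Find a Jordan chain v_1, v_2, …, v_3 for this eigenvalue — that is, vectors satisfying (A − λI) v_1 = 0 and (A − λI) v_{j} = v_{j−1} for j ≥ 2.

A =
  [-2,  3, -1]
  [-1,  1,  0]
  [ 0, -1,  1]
A Jordan chain for λ = 0 of length 3:
v_1 = (1, 1, 1)ᵀ
v_2 = (-2, -1, 0)ᵀ
v_3 = (1, 0, 0)ᵀ

Let N = A − (0)·I. We want v_3 with N^3 v_3 = 0 but N^2 v_3 ≠ 0; then v_{j-1} := N · v_j for j = 3, …, 2.

Pick v_3 = (1, 0, 0)ᵀ.
Then v_2 = N · v_3 = (-2, -1, 0)ᵀ.
Then v_1 = N · v_2 = (1, 1, 1)ᵀ.

Sanity check: (A − (0)·I) v_1 = (0, 0, 0)ᵀ = 0. ✓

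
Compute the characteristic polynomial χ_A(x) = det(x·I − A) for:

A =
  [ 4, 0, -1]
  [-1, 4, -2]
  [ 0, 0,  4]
x^3 - 12*x^2 + 48*x - 64

Expanding det(x·I − A) (e.g. by cofactor expansion or by noting that A is similar to its Jordan form J, which has the same characteristic polynomial as A) gives
  χ_A(x) = x^3 - 12*x^2 + 48*x - 64
which factors as (x - 4)^3. The eigenvalues (with algebraic multiplicities) are λ = 4 with multiplicity 3.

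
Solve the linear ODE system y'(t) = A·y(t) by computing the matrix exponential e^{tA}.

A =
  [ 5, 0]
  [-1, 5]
e^{tA} =
  [exp(5*t), 0]
  [-t*exp(5*t), exp(5*t)]

Strategy: write A = P · J · P⁻¹ where J is a Jordan canonical form, so e^{tA} = P · e^{tJ} · P⁻¹, and e^{tJ} can be computed block-by-block.

A has Jordan form
J =
  [5, 1]
  [0, 5]
(up to reordering of blocks).

Per-block formulas:
  For a 2×2 Jordan block J_2(5): exp(t · J_2(5)) = e^(5t)·(I + t·N), where N is the 2×2 nilpotent shift.

After assembling e^{tJ} and conjugating by P, we get:

e^{tA} =
  [exp(5*t), 0]
  [-t*exp(5*t), exp(5*t)]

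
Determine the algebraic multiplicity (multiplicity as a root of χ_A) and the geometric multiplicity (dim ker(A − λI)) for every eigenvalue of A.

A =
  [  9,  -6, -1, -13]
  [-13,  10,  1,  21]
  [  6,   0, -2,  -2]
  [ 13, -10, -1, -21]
λ = -4: alg = 1, geom = 1; λ = 0: alg = 3, geom = 2

Step 1 — factor the characteristic polynomial to read off the algebraic multiplicities:
  χ_A(x) = x^3*(x + 4)

Step 2 — compute geometric multiplicities via the rank-nullity identity g(λ) = n − rank(A − λI):
  rank(A − (-4)·I) = 3, so dim ker(A − (-4)·I) = n − 3 = 1
  rank(A − (0)·I) = 2, so dim ker(A − (0)·I) = n − 2 = 2

Summary:
  λ = -4: algebraic multiplicity = 1, geometric multiplicity = 1
  λ = 0: algebraic multiplicity = 3, geometric multiplicity = 2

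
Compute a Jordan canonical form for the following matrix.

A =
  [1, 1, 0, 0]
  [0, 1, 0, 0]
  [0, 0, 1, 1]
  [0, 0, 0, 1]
J_2(1) ⊕ J_2(1)

The characteristic polynomial is
  det(x·I − A) = x^4 - 4*x^3 + 6*x^2 - 4*x + 1 = (x - 1)^4

Eigenvalues and multiplicities (the geometric multiplicity of λ is n − rank(A − λI), which equals the number of Jordan blocks for λ):
  λ = 1: algebraic multiplicity = 4, geometric multiplicity = 2

Determining the block sizes for each eigenvalue:
  λ = 1: with am = 4 and gm = 2, the partition is not yet determined (e.g. several partitions of 4 into 2 parts exist). Let N = A − (1)·I. Computing rank(N^1) = 2, rank(N^2) = 0; the number of blocks of size ≥ j is rank(N^{j−1}) − rank(N^j), giving [2, 2]. So we have 2 block(s) of size 2 → block sizes [2, 2]

Assembling the blocks gives a Jordan form
J =
  [1, 1, 0, 0]
  [0, 1, 0, 0]
  [0, 0, 1, 1]
  [0, 0, 0, 1]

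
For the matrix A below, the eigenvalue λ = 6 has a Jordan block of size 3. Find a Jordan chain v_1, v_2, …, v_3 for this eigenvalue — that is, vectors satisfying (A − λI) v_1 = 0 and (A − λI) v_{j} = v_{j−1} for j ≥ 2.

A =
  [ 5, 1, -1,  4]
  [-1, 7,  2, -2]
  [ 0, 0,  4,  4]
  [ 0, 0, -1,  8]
A Jordan chain for λ = 6 of length 3:
v_1 = (1, 1, 0, 0)ᵀ
v_2 = (-1, 2, -2, -1)ᵀ
v_3 = (0, 0, 1, 0)ᵀ

Let N = A − (6)·I. We want v_3 with N^3 v_3 = 0 but N^2 v_3 ≠ 0; then v_{j-1} := N · v_j for j = 3, …, 2.

Pick v_3 = (0, 0, 1, 0)ᵀ.
Then v_2 = N · v_3 = (-1, 2, -2, -1)ᵀ.
Then v_1 = N · v_2 = (1, 1, 0, 0)ᵀ.

Sanity check: (A − (6)·I) v_1 = (0, 0, 0, 0)ᵀ = 0. ✓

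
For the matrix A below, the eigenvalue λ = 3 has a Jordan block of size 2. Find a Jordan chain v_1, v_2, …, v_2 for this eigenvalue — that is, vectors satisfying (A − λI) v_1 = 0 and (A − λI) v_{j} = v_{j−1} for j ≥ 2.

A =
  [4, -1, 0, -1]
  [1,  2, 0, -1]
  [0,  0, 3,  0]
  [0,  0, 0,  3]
A Jordan chain for λ = 3 of length 2:
v_1 = (1, 1, 0, 0)ᵀ
v_2 = (1, 0, 0, 0)ᵀ

Let N = A − (3)·I. We want v_2 with N^2 v_2 = 0 but N^1 v_2 ≠ 0; then v_{j-1} := N · v_j for j = 2, …, 2.

Pick v_2 = (1, 0, 0, 0)ᵀ.
Then v_1 = N · v_2 = (1, 1, 0, 0)ᵀ.

Sanity check: (A − (3)·I) v_1 = (0, 0, 0, 0)ᵀ = 0. ✓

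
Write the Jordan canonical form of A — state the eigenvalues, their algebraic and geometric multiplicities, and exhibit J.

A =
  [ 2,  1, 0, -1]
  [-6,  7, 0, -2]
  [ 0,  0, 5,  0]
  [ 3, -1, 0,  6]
J_2(5) ⊕ J_1(5) ⊕ J_1(5)

The characteristic polynomial is
  det(x·I − A) = x^4 - 20*x^3 + 150*x^2 - 500*x + 625 = (x - 5)^4

Eigenvalues and multiplicities (the geometric multiplicity of λ is n − rank(A − λI), which equals the number of Jordan blocks for λ):
  λ = 5: algebraic multiplicity = 4, geometric multiplicity = 3

Determining the block sizes for each eigenvalue:
  λ = 5: 3 blocks summing to 4 forces exactly one block of size 2 and the rest size 1 → block sizes [2, 1, 1]

Assembling the blocks gives a Jordan form
J =
  [5, 1, 0, 0]
  [0, 5, 0, 0]
  [0, 0, 5, 0]
  [0, 0, 0, 5]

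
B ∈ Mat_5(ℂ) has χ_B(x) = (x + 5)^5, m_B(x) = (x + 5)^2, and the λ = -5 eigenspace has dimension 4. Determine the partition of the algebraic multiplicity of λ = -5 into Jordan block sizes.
Block sizes for λ = -5: [2, 1, 1, 1]

Step 1 — from the characteristic polynomial, algebraic multiplicity of λ = -5 is 5. From dim ker(B − (-5)·I) = 4, there are exactly 4 Jordan blocks for λ = -5.
Step 2 — from the minimal polynomial, the factor (x + 5)^2 tells us the largest block for λ = -5 has size 2.
Step 3 — with total size 5, 4 blocks, and largest block 2, the block sizes (in nonincreasing order) are [2, 1, 1, 1].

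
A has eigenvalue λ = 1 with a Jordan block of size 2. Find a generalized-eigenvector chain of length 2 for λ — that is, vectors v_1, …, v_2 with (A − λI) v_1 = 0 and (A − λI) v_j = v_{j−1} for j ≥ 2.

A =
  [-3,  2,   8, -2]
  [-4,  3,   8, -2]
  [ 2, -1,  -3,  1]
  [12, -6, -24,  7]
A Jordan chain for λ = 1 of length 2:
v_1 = (-4, -4, 2, 12)ᵀ
v_2 = (1, 0, 0, 0)ᵀ

Let N = A − (1)·I. We want v_2 with N^2 v_2 = 0 but N^1 v_2 ≠ 0; then v_{j-1} := N · v_j for j = 2, …, 2.

Pick v_2 = (1, 0, 0, 0)ᵀ.
Then v_1 = N · v_2 = (-4, -4, 2, 12)ᵀ.

Sanity check: (A − (1)·I) v_1 = (0, 0, 0, 0)ᵀ = 0. ✓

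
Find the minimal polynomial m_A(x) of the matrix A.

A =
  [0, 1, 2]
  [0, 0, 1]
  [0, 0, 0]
x^3

The characteristic polynomial is χ_A(x) = x^3, so the eigenvalues are known. The minimal polynomial is
  m_A(x) = Π_λ (x − λ)^{k_λ}
where k_λ is the size of the *largest* Jordan block for λ (equivalently, the smallest k with (A − λI)^k v = 0 for every generalised eigenvector v of λ).

  λ = 0: largest Jordan block has size 3, contributing (x − 0)^3

So m_A(x) = x^3 = x^3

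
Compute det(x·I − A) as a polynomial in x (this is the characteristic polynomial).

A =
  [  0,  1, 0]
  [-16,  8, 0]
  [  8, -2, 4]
x^3 - 12*x^2 + 48*x - 64

Expanding det(x·I − A) (e.g. by cofactor expansion or by noting that A is similar to its Jordan form J, which has the same characteristic polynomial as A) gives
  χ_A(x) = x^3 - 12*x^2 + 48*x - 64
which factors as (x - 4)^3. The eigenvalues (with algebraic multiplicities) are λ = 4 with multiplicity 3.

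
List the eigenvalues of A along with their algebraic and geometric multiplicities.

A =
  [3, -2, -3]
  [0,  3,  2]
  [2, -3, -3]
λ = 1: alg = 3, geom = 1

Step 1 — factor the characteristic polynomial to read off the algebraic multiplicities:
  χ_A(x) = (x - 1)^3

Step 2 — compute geometric multiplicities via the rank-nullity identity g(λ) = n − rank(A − λI):
  rank(A − (1)·I) = 2, so dim ker(A − (1)·I) = n − 2 = 1

Summary:
  λ = 1: algebraic multiplicity = 3, geometric multiplicity = 1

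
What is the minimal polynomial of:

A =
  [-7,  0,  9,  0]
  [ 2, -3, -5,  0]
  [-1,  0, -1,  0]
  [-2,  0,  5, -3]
x^3 + 11*x^2 + 40*x + 48

The characteristic polynomial is χ_A(x) = (x + 3)^2*(x + 4)^2, so the eigenvalues are known. The minimal polynomial is
  m_A(x) = Π_λ (x − λ)^{k_λ}
where k_λ is the size of the *largest* Jordan block for λ (equivalently, the smallest k with (A − λI)^k v = 0 for every generalised eigenvector v of λ).

  λ = -4: largest Jordan block has size 2, contributing (x + 4)^2
  λ = -3: largest Jordan block has size 1, contributing (x + 3)

So m_A(x) = (x + 3)*(x + 4)^2 = x^3 + 11*x^2 + 40*x + 48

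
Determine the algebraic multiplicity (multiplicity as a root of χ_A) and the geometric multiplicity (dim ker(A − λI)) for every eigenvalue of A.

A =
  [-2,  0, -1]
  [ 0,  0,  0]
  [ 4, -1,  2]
λ = 0: alg = 3, geom = 1

Step 1 — factor the characteristic polynomial to read off the algebraic multiplicities:
  χ_A(x) = x^3

Step 2 — compute geometric multiplicities via the rank-nullity identity g(λ) = n − rank(A − λI):
  rank(A − (0)·I) = 2, so dim ker(A − (0)·I) = n − 2 = 1

Summary:
  λ = 0: algebraic multiplicity = 3, geometric multiplicity = 1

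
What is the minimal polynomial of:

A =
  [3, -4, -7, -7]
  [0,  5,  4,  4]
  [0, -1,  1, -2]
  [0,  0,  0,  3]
x^3 - 9*x^2 + 27*x - 27

The characteristic polynomial is χ_A(x) = (x - 3)^4, so the eigenvalues are known. The minimal polynomial is
  m_A(x) = Π_λ (x − λ)^{k_λ}
where k_λ is the size of the *largest* Jordan block for λ (equivalently, the smallest k with (A − λI)^k v = 0 for every generalised eigenvector v of λ).

  λ = 3: largest Jordan block has size 3, contributing (x − 3)^3

So m_A(x) = (x - 3)^3 = x^3 - 9*x^2 + 27*x - 27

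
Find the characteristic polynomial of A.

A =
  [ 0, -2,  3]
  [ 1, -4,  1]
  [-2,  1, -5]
x^3 + 9*x^2 + 27*x + 27

Expanding det(x·I − A) (e.g. by cofactor expansion or by noting that A is similar to its Jordan form J, which has the same characteristic polynomial as A) gives
  χ_A(x) = x^3 + 9*x^2 + 27*x + 27
which factors as (x + 3)^3. The eigenvalues (with algebraic multiplicities) are λ = -3 with multiplicity 3.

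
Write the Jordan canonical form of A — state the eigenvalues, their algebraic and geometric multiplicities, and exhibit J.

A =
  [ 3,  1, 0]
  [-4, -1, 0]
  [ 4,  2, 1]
J_2(1) ⊕ J_1(1)

The characteristic polynomial is
  det(x·I − A) = x^3 - 3*x^2 + 3*x - 1 = (x - 1)^3

Eigenvalues and multiplicities (the geometric multiplicity of λ is n − rank(A − λI), which equals the number of Jordan blocks for λ):
  λ = 1: algebraic multiplicity = 3, geometric multiplicity = 2

Determining the block sizes for each eigenvalue:
  λ = 1: 2 blocks summing to 3 forces exactly one block of size 2 and the rest size 1 → block sizes [2, 1]

Assembling the blocks gives a Jordan form
J =
  [1, 1, 0]
  [0, 1, 0]
  [0, 0, 1]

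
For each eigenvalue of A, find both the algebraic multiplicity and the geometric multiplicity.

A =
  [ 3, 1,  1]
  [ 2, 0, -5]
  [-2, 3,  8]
λ = 3: alg = 2, geom = 1; λ = 5: alg = 1, geom = 1

Step 1 — factor the characteristic polynomial to read off the algebraic multiplicities:
  χ_A(x) = (x - 5)*(x - 3)^2

Step 2 — compute geometric multiplicities via the rank-nullity identity g(λ) = n − rank(A − λI):
  rank(A − (3)·I) = 2, so dim ker(A − (3)·I) = n − 2 = 1
  rank(A − (5)·I) = 2, so dim ker(A − (5)·I) = n − 2 = 1

Summary:
  λ = 3: algebraic multiplicity = 2, geometric multiplicity = 1
  λ = 5: algebraic multiplicity = 1, geometric multiplicity = 1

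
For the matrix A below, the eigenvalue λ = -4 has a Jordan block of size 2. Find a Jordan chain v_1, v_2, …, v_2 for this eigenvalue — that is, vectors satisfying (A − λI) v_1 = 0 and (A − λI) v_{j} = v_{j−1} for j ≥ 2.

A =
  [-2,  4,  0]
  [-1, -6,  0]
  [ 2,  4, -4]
A Jordan chain for λ = -4 of length 2:
v_1 = (2, -1, 2)ᵀ
v_2 = (1, 0, 0)ᵀ

Let N = A − (-4)·I. We want v_2 with N^2 v_2 = 0 but N^1 v_2 ≠ 0; then v_{j-1} := N · v_j for j = 2, …, 2.

Pick v_2 = (1, 0, 0)ᵀ.
Then v_1 = N · v_2 = (2, -1, 2)ᵀ.

Sanity check: (A − (-4)·I) v_1 = (0, 0, 0)ᵀ = 0. ✓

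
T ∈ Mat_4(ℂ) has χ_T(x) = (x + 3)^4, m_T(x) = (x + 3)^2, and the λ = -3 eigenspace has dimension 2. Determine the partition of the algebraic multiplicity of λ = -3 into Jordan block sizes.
Block sizes for λ = -3: [2, 2]

Step 1 — from the characteristic polynomial, algebraic multiplicity of λ = -3 is 4. From dim ker(T − (-3)·I) = 2, there are exactly 2 Jordan blocks for λ = -3.
Step 2 — from the minimal polynomial, the factor (x + 3)^2 tells us the largest block for λ = -3 has size 2.
Step 3 — with total size 4, 2 blocks, and largest block 2, the block sizes (in nonincreasing order) are [2, 2].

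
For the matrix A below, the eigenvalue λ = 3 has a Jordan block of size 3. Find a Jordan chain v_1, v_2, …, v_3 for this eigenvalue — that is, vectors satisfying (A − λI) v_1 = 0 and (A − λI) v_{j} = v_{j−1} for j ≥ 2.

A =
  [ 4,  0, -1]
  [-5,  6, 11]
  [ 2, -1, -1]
A Jordan chain for λ = 3 of length 3:
v_1 = (-1, 2, -1)ᵀ
v_2 = (1, -5, 2)ᵀ
v_3 = (1, 0, 0)ᵀ

Let N = A − (3)·I. We want v_3 with N^3 v_3 = 0 but N^2 v_3 ≠ 0; then v_{j-1} := N · v_j for j = 3, …, 2.

Pick v_3 = (1, 0, 0)ᵀ.
Then v_2 = N · v_3 = (1, -5, 2)ᵀ.
Then v_1 = N · v_2 = (-1, 2, -1)ᵀ.

Sanity check: (A − (3)·I) v_1 = (0, 0, 0)ᵀ = 0. ✓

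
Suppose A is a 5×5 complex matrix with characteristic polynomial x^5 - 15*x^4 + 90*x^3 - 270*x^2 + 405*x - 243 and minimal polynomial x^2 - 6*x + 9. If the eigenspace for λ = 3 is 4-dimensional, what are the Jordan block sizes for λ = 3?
Block sizes for λ = 3: [2, 1, 1, 1]

Step 1 — from the characteristic polynomial, algebraic multiplicity of λ = 3 is 5. From dim ker(A − (3)·I) = 4, there are exactly 4 Jordan blocks for λ = 3.
Step 2 — from the minimal polynomial, the factor (x − 3)^2 tells us the largest block for λ = 3 has size 2.
Step 3 — with total size 5, 4 blocks, and largest block 2, the block sizes (in nonincreasing order) are [2, 1, 1, 1].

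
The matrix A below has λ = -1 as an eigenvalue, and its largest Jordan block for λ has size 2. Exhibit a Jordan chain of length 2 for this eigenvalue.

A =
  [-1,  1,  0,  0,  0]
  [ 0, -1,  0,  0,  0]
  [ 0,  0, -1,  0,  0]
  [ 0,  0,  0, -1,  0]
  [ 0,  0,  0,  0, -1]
A Jordan chain for λ = -1 of length 2:
v_1 = (1, 0, 0, 0, 0)ᵀ
v_2 = (0, 1, 0, 0, 0)ᵀ

Let N = A − (-1)·I. We want v_2 with N^2 v_2 = 0 but N^1 v_2 ≠ 0; then v_{j-1} := N · v_j for j = 2, …, 2.

Pick v_2 = (0, 1, 0, 0, 0)ᵀ.
Then v_1 = N · v_2 = (1, 0, 0, 0, 0)ᵀ.

Sanity check: (A − (-1)·I) v_1 = (0, 0, 0, 0, 0)ᵀ = 0. ✓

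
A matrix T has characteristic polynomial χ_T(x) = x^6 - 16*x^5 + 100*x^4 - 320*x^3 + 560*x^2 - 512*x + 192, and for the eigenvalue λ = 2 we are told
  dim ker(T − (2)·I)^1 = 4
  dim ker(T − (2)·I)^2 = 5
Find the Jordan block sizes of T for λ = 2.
Block sizes for λ = 2: [2, 1, 1, 1]

From the dimensions of kernels of powers, the number of Jordan blocks of size at least j is d_j − d_{j−1} where d_j = dim ker(N^j) (with d_0 = 0). Computing the differences gives [4, 1].
The number of blocks of size exactly k is (#blocks of size ≥ k) − (#blocks of size ≥ k + 1), so the partition is: 3 block(s) of size 1, 1 block(s) of size 2.
In nonincreasing order the block sizes are [2, 1, 1, 1].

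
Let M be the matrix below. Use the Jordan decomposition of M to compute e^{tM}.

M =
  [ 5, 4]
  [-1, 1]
e^{tM} =
  [2*t*exp(3*t) + exp(3*t), 4*t*exp(3*t)]
  [-t*exp(3*t), -2*t*exp(3*t) + exp(3*t)]

Strategy: write M = P · J · P⁻¹ where J is a Jordan canonical form, so e^{tM} = P · e^{tJ} · P⁻¹, and e^{tJ} can be computed block-by-block.

M has Jordan form
J =
  [3, 1]
  [0, 3]
(up to reordering of blocks).

Per-block formulas:
  For a 2×2 Jordan block J_2(3): exp(t · J_2(3)) = e^(3t)·(I + t·N), where N is the 2×2 nilpotent shift.

After assembling e^{tJ} and conjugating by P, we get:

e^{tM} =
  [2*t*exp(3*t) + exp(3*t), 4*t*exp(3*t)]
  [-t*exp(3*t), -2*t*exp(3*t) + exp(3*t)]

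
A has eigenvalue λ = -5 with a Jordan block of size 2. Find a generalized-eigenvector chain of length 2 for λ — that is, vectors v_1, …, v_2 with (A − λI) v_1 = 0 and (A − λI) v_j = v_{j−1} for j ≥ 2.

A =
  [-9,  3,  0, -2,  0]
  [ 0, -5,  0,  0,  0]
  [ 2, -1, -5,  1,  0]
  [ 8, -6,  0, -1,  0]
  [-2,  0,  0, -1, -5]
A Jordan chain for λ = -5 of length 2:
v_1 = (-4, 0, 2, 8, -2)ᵀ
v_2 = (1, 0, 0, 0, 0)ᵀ

Let N = A − (-5)·I. We want v_2 with N^2 v_2 = 0 but N^1 v_2 ≠ 0; then v_{j-1} := N · v_j for j = 2, …, 2.

Pick v_2 = (1, 0, 0, 0, 0)ᵀ.
Then v_1 = N · v_2 = (-4, 0, 2, 8, -2)ᵀ.

Sanity check: (A − (-5)·I) v_1 = (0, 0, 0, 0, 0)ᵀ = 0. ✓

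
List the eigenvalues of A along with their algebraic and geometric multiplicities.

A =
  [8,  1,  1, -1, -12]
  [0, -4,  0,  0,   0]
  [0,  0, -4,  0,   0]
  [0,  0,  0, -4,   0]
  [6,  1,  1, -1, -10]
λ = -4: alg = 4, geom = 3; λ = 2: alg = 1, geom = 1

Step 1 — factor the characteristic polynomial to read off the algebraic multiplicities:
  χ_A(x) = (x - 2)*(x + 4)^4

Step 2 — compute geometric multiplicities via the rank-nullity identity g(λ) = n − rank(A − λI):
  rank(A − (-4)·I) = 2, so dim ker(A − (-4)·I) = n − 2 = 3
  rank(A − (2)·I) = 4, so dim ker(A − (2)·I) = n − 4 = 1

Summary:
  λ = -4: algebraic multiplicity = 4, geometric multiplicity = 3
  λ = 2: algebraic multiplicity = 1, geometric multiplicity = 1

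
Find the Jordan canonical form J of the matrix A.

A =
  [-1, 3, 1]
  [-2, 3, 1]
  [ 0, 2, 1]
J_3(1)

The characteristic polynomial is
  det(x·I − A) = x^3 - 3*x^2 + 3*x - 1 = (x - 1)^3

Eigenvalues and multiplicities (the geometric multiplicity of λ is n − rank(A − λI), which equals the number of Jordan blocks for λ):
  λ = 1: algebraic multiplicity = 3, geometric multiplicity = 1

Determining the block sizes for each eigenvalue:
  λ = 1: one block (gm = 1), so the single block has size am = 3 → block sizes [3]

Assembling the blocks gives a Jordan form
J =
  [1, 1, 0]
  [0, 1, 1]
  [0, 0, 1]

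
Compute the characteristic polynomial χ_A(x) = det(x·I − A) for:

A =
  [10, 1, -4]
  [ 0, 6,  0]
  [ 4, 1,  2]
x^3 - 18*x^2 + 108*x - 216

Expanding det(x·I − A) (e.g. by cofactor expansion or by noting that A is similar to its Jordan form J, which has the same characteristic polynomial as A) gives
  χ_A(x) = x^3 - 18*x^2 + 108*x - 216
which factors as (x - 6)^3. The eigenvalues (with algebraic multiplicities) are λ = 6 with multiplicity 3.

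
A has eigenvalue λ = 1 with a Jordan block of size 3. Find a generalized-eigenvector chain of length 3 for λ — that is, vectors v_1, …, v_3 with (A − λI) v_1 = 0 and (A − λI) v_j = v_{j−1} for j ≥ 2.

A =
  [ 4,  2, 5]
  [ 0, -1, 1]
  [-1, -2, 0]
A Jordan chain for λ = 1 of length 3:
v_1 = (4, -1, -2)ᵀ
v_2 = (3, 0, -1)ᵀ
v_3 = (1, 0, 0)ᵀ

Let N = A − (1)·I. We want v_3 with N^3 v_3 = 0 but N^2 v_3 ≠ 0; then v_{j-1} := N · v_j for j = 3, …, 2.

Pick v_3 = (1, 0, 0)ᵀ.
Then v_2 = N · v_3 = (3, 0, -1)ᵀ.
Then v_1 = N · v_2 = (4, -1, -2)ᵀ.

Sanity check: (A − (1)·I) v_1 = (0, 0, 0)ᵀ = 0. ✓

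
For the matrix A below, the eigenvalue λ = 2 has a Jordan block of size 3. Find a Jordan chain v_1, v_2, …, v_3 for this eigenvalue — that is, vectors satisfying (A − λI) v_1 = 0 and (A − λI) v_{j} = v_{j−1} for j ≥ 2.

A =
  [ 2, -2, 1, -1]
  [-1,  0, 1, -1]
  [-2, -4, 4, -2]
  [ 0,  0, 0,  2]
A Jordan chain for λ = 2 of length 3:
v_1 = (0, 2, 4, 0)ᵀ
v_2 = (-2, -2, -4, 0)ᵀ
v_3 = (0, 1, 0, 0)ᵀ

Let N = A − (2)·I. We want v_3 with N^3 v_3 = 0 but N^2 v_3 ≠ 0; then v_{j-1} := N · v_j for j = 3, …, 2.

Pick v_3 = (0, 1, 0, 0)ᵀ.
Then v_2 = N · v_3 = (-2, -2, -4, 0)ᵀ.
Then v_1 = N · v_2 = (0, 2, 4, 0)ᵀ.

Sanity check: (A − (2)·I) v_1 = (0, 0, 0, 0)ᵀ = 0. ✓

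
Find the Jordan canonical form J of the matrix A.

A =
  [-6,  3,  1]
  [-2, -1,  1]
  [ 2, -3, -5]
J_2(-4) ⊕ J_1(-4)

The characteristic polynomial is
  det(x·I − A) = x^3 + 12*x^2 + 48*x + 64 = (x + 4)^3

Eigenvalues and multiplicities (the geometric multiplicity of λ is n − rank(A − λI), which equals the number of Jordan blocks for λ):
  λ = -4: algebraic multiplicity = 3, geometric multiplicity = 2

Determining the block sizes for each eigenvalue:
  λ = -4: 2 blocks summing to 3 forces exactly one block of size 2 and the rest size 1 → block sizes [2, 1]

Assembling the blocks gives a Jordan form
J =
  [-4,  1,  0]
  [ 0, -4,  0]
  [ 0,  0, -4]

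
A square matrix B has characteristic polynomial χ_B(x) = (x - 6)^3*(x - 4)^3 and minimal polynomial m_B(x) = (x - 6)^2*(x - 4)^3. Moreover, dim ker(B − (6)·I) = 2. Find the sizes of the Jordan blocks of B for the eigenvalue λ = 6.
Block sizes for λ = 6: [2, 1]

Step 1 — from the characteristic polynomial, algebraic multiplicity of λ = 6 is 3. From dim ker(B − (6)·I) = 2, there are exactly 2 Jordan blocks for λ = 6.
Step 2 — from the minimal polynomial, the factor (x − 6)^2 tells us the largest block for λ = 6 has size 2.
Step 3 — with total size 3, 2 blocks, and largest block 2, the block sizes (in nonincreasing order) are [2, 1].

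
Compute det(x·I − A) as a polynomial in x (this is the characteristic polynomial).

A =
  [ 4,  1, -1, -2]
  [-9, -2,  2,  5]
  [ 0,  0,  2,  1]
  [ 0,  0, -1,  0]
x^4 - 4*x^3 + 6*x^2 - 4*x + 1

Expanding det(x·I − A) (e.g. by cofactor expansion or by noting that A is similar to its Jordan form J, which has the same characteristic polynomial as A) gives
  χ_A(x) = x^4 - 4*x^3 + 6*x^2 - 4*x + 1
which factors as (x - 1)^4. The eigenvalues (with algebraic multiplicities) are λ = 1 with multiplicity 4.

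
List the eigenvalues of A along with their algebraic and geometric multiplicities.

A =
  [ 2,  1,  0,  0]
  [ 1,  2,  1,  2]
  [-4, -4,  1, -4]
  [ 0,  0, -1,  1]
λ = 1: alg = 3, geom = 1; λ = 3: alg = 1, geom = 1

Step 1 — factor the characteristic polynomial to read off the algebraic multiplicities:
  χ_A(x) = (x - 3)*(x - 1)^3

Step 2 — compute geometric multiplicities via the rank-nullity identity g(λ) = n − rank(A − λI):
  rank(A − (1)·I) = 3, so dim ker(A − (1)·I) = n − 3 = 1
  rank(A − (3)·I) = 3, so dim ker(A − (3)·I) = n − 3 = 1

Summary:
  λ = 1: algebraic multiplicity = 3, geometric multiplicity = 1
  λ = 3: algebraic multiplicity = 1, geometric multiplicity = 1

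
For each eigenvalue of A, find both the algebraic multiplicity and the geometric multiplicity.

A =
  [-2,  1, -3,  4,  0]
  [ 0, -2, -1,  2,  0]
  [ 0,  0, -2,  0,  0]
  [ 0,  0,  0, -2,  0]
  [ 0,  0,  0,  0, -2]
λ = -2: alg = 5, geom = 3

Step 1 — factor the characteristic polynomial to read off the algebraic multiplicities:
  χ_A(x) = (x + 2)^5

Step 2 — compute geometric multiplicities via the rank-nullity identity g(λ) = n − rank(A − λI):
  rank(A − (-2)·I) = 2, so dim ker(A − (-2)·I) = n − 2 = 3

Summary:
  λ = -2: algebraic multiplicity = 5, geometric multiplicity = 3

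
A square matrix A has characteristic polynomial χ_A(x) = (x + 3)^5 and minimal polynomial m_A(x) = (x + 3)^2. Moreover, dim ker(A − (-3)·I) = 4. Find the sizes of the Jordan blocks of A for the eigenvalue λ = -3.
Block sizes for λ = -3: [2, 1, 1, 1]

Step 1 — from the characteristic polynomial, algebraic multiplicity of λ = -3 is 5. From dim ker(A − (-3)·I) = 4, there are exactly 4 Jordan blocks for λ = -3.
Step 2 — from the minimal polynomial, the factor (x + 3)^2 tells us the largest block for λ = -3 has size 2.
Step 3 — with total size 5, 4 blocks, and largest block 2, the block sizes (in nonincreasing order) are [2, 1, 1, 1].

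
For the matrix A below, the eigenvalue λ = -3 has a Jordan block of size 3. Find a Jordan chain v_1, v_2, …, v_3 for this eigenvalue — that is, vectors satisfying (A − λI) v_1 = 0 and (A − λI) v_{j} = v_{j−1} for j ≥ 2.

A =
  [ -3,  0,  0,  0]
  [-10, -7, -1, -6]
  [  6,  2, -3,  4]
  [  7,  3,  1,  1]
A Jordan chain for λ = -3 of length 3:
v_1 = (0, -8, 8, 4)ᵀ
v_2 = (0, -10, 6, 7)ᵀ
v_3 = (1, 0, 0, 0)ᵀ

Let N = A − (-3)·I. We want v_3 with N^3 v_3 = 0 but N^2 v_3 ≠ 0; then v_{j-1} := N · v_j for j = 3, …, 2.

Pick v_3 = (1, 0, 0, 0)ᵀ.
Then v_2 = N · v_3 = (0, -10, 6, 7)ᵀ.
Then v_1 = N · v_2 = (0, -8, 8, 4)ᵀ.

Sanity check: (A − (-3)·I) v_1 = (0, 0, 0, 0)ᵀ = 0. ✓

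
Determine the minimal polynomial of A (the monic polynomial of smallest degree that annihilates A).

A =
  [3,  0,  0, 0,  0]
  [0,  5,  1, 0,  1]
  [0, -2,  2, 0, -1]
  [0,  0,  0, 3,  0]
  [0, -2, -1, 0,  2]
x^2 - 6*x + 9

The characteristic polynomial is χ_A(x) = (x - 3)^5, so the eigenvalues are known. The minimal polynomial is
  m_A(x) = Π_λ (x − λ)^{k_λ}
where k_λ is the size of the *largest* Jordan block for λ (equivalently, the smallest k with (A − λI)^k v = 0 for every generalised eigenvector v of λ).

  λ = 3: largest Jordan block has size 2, contributing (x − 3)^2

So m_A(x) = (x - 3)^2 = x^2 - 6*x + 9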